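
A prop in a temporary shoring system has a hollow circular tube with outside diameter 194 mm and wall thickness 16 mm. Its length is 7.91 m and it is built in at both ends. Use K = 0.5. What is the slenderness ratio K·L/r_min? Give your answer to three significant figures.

λ ≈ 62.6

Inner diameter d_i = 194 − 2×16 = 162.0 mm
I = π(d_o⁴ − d_i⁴)/64 = π(194⁴ − 162.0⁴)/64 = 3.572×10^7 mm⁴
A = 8.947×10^3 mm²;  r_min = √(I/A) = √(3.572×10^7/8.947×10^3) = 63.19 mm
L_e = K·L = 0.5 × 7.91 m = 3.955 m = 3955.0 mm
λ = L_e / r_min = 3955.0 / 63.19 = 62.6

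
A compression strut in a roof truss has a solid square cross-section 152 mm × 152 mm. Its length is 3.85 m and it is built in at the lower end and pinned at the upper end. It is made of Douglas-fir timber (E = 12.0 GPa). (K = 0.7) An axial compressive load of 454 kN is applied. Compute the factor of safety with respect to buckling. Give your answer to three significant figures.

I = a⁴/12 = 152⁴/12 = 4.448×10^7 mm⁴
I = 4.448×10^7 mm⁴ = 4.448×10^-5 m⁴
Effective length L_e = K·L = 0.7 × 3.85 = 2.695 m
P_cr = π²EI / L_e² = π² × 12.0×10⁹ × 4.448×10^-5 / 2.695² = 7.254×10^5 N
Factor of safety n = P_cr / P = 725.36 / 454 = 1.60

n ≈ 1.60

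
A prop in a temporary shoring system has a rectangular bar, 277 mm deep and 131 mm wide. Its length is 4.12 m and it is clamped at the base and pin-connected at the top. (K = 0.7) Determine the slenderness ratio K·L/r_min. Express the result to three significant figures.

For a rectangle r_min = b/√12 = 131/√12 = 37.82 mm
L_e = K·L = 0.7 × 4.12 m = 2.884 m = 2884.0 mm
λ = L_e / r_min = 2884.0 / 37.82 = 76.3

λ ≈ 76.3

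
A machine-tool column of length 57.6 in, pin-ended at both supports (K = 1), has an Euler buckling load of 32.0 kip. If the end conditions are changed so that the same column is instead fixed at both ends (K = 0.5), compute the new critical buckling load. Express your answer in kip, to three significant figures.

P_cr ≈ 128 kip

P_cr ∝ 1/K², so P_cr,new = P_cr,old × (K_old/K_new)² = 32.0 × (1/0.5)²
= 32.0 × 4.000 = 128 kip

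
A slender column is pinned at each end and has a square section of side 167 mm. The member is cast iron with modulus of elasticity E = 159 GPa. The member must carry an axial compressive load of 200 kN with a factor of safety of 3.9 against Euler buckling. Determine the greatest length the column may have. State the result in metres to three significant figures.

I = a⁴/12 = 167⁴/12 = 6.482×10^7 mm⁴
I = 6.482×10^-5 m⁴
Required critical load P_cr = n·P = 3.9 × 200 = 780.0 kN = 7.800×10^5 N
From P_cr = π²EI/(K·L)²:  L = (1/K)·√(π²EI/P_cr) = (1/1)·√(π²×1.59×10^11×6.482×10^-5/7.800×10^5)
L = 11.4 m

L_max ≈ 11.4 m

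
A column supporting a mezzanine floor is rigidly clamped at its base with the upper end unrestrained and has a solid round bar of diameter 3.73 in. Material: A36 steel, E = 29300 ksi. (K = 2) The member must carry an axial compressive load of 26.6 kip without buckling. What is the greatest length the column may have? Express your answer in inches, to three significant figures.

L_max ≈ 161 in

I = πd⁴/64 = π×3.73⁴/64 = 9.502 in⁴
At the buckling limit P_cr = P = 2.660×10^4 lb
From P_cr = π²EI/(K·L)²:  L = (1/K)·√(π²EI/P_cr) = (1/2)·√(π²×2.93×10^7×9.502/2.660×10^4)
L = 161 in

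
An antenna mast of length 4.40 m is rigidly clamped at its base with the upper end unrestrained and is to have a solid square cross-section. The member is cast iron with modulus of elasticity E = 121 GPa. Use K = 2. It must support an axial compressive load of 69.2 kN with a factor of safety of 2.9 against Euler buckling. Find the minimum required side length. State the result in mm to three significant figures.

Required P_cr = n·P = 2.9 × 69.2 = 200.7 kN
L_e = K·L = 2 × 4.40 = 8.800 m
Required I = P_cr·L_e²/(π²E) = 2.007×10^5 × 8.800² / (π² × 1.21×10^11) = 1.301×10^-5 m⁴
I_req = 1.301×10^7 mm⁴
Solid square: I = a⁴/12  ⇒  a = (12I)^(1/4) = (12×1.301×10^7)^(1/4) = 112 mm

a ≈ 112 mm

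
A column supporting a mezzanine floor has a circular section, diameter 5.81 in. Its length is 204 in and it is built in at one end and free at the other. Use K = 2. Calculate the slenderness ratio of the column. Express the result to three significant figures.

λ ≈ 281

For a solid circle r = d/4 = 5.81/4 = 1.452 in
L_e = K·L = 2 × 204 = 408.0 in
λ = L_e / r_min = 408.00 / 1.452 = 281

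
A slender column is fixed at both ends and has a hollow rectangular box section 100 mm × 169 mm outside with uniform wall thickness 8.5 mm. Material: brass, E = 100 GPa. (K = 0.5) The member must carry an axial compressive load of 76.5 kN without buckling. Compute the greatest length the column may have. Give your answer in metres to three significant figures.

Inner dimensions: h_i = 169 − 2×8.5 = 152.0 mm, b_i = 100 − 2×8.5 = 83.00 mm
Weak-axis I_min = (h_o·b_o³ − h_i·b_i³)/12 with b_o = 100, b_i = 83.00 mm (shorter outer/inner sides).
I_min = (169×100³ − 152.0×83.00³)/12 = 6.841×10^6 mm⁴
I = 6.841×10^-6 m⁴
At the buckling limit P_cr = P = 7.650×10^4 N
From P_cr = π²EI/(K·L)²:  L = (1/K)·√(π²EI/P_cr) = (1/0.5)·√(π²×1.00×10^11×6.841×10^-6/7.650×10^4)
L = 18.8 m

L_max ≈ 18.8 m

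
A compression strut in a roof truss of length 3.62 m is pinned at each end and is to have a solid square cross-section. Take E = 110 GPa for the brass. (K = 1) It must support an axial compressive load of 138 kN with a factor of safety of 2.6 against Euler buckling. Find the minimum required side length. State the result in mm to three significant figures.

Required P_cr = n·P = 2.6 × 138 = 358.8 kN
L_e = K·L = 1 × 3.62 = 3.620 m
Required I = P_cr·L_e²/(π²E) = 3.588×10^5 × 3.620² / (π² × 1.10×10^11) = 4.331×10^-6 m⁴
I_req = 4.331×10^6 mm⁴
Solid square: I = a⁴/12  ⇒  a = (12I)^(1/4) = (12×4.331×10^6)^(1/4) = 84.9 mm

a ≈ 84.9 mm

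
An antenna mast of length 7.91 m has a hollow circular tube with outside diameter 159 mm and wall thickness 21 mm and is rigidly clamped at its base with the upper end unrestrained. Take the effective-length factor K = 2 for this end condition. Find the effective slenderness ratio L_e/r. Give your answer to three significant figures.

Inner diameter d_i = 159 − 2×21 = 117.0 mm
I = π(d_o⁴ − d_i⁴)/64 = π(159⁴ − 117.0⁴)/64 = 2.217×10^7 mm⁴
A = 9.104×10^3 mm²;  r_min = √(I/A) = √(2.217×10^7/9.104×10^3) = 49.35 mm
L_e = K·L = 2 × 7.91 m = 15.82 m = 15820 mm
λ = L_e / r_min = 15820 / 49.35 = 321

λ ≈ 321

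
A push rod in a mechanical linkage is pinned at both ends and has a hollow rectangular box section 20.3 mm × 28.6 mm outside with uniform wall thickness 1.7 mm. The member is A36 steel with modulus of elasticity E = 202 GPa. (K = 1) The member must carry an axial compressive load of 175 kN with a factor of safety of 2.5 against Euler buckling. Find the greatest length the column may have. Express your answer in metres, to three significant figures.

L_max ≈ 0.211 m

Inner dimensions: h_i = 28.6 − 2×1.7 = 25.20 mm, b_i = 20.3 − 2×1.7 = 16.90 mm
Weak-axis I_min = (h_o·b_o³ − h_i·b_i³)/12 with b_o = 20.3, b_i = 16.90 mm (shorter outer/inner sides).
I_min = (28.6×20.3³ − 25.20×16.90³)/12 = 9.801×10^3 mm⁴
I = 9.801×10^-9 m⁴
Required critical load P_cr = n·P = 2.5 × 175 = 437.5 kN = 4.375×10^5 N
From P_cr = π²EI/(K·L)²:  L = (1/K)·√(π²EI/P_cr) = (1/1)·√(π²×2.02×10^11×9.801×10^-9/4.375×10^5)
L = 0.211 m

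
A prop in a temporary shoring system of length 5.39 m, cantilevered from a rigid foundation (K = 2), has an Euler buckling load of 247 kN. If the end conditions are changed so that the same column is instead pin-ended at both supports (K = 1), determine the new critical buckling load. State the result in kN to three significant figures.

P_cr ≈ 988 kN

P_cr ∝ 1/K², so P_cr,new = P_cr,old × (K_old/K_new)² = 247 × (2/1)²
= 247 × 4.000 = 988 kN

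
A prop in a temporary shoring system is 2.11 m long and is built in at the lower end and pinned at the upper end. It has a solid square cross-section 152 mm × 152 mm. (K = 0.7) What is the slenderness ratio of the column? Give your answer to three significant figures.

For a square r = a/√12 = 152/√12 = 43.88 mm
L_e = K·L = 0.7 × 2.11 m = 1.477 m = 1477.0 mm
λ = L_e / r_min = 1477.0 / 43.88 = 33.7

λ ≈ 33.7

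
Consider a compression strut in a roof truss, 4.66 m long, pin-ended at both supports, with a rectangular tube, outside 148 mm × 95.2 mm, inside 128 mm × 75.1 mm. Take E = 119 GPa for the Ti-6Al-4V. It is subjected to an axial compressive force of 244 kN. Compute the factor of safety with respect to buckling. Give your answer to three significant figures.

Weak-axis I_min = (h_o·b_o³ − h_i·b_i³)/12 with b_o = 95.2, b_i = 75.10 mm (shorter outer/inner sides).
I_min = (148×95.2³ − 128.0×75.10³)/12 = 6.123×10^6 mm⁴
I = 6.123×10^6 mm⁴ = 6.123×10^-6 m⁴
Effective length L_e = K·L = 1 × 4.66 = 4.660 m
P_cr = π²EI / L_e² = π² × 119×10⁹ × 6.123×10^-6 / 4.660² = 3.312×10^5 N
Factor of safety n = P_cr / P = 331.17 / 244 = 1.36

n ≈ 1.36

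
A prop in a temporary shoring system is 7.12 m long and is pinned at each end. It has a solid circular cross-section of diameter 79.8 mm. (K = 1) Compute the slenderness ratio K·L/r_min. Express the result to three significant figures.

I = πd⁴/64 = π×79.8⁴/64 = 1.991×10^6 mm⁴
A = 5.001×10^3 mm²;  r_min = √(I/A) = √(1.991×10^6/5.001×10^3) = 19.95 mm
L_e = K·L = 1 × 7.12 m = 7.120 m = 7120.0 mm
λ = L_e / r_min = 7120.0 / 19.95 = 357

λ ≈ 357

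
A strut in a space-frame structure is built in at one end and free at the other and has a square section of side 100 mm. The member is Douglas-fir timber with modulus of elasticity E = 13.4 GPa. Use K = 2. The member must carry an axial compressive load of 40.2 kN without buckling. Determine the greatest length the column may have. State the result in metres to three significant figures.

I = a⁴/12 = 100⁴/12 = 8.333×10^6 mm⁴
I = 8.333×10^-6 m⁴
At the buckling limit P_cr = P = 4.020×10^4 N
From P_cr = π²EI/(K·L)²:  L = (1/K)·√(π²EI/P_cr) = (1/2)·√(π²×1.34×10^10×8.333×10^-6/4.020×10^4)
L = 2.62 m

L_max ≈ 2.62 m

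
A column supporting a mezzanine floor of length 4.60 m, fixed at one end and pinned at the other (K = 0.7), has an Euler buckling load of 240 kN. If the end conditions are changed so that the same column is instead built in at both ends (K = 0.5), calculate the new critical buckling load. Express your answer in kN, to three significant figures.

P_cr ≈ 470 kN

P_cr ∝ 1/K², so P_cr,new = P_cr,old × (K_old/K_new)² = 240 × (0.7/0.5)²
= 240 × 1.960 = 470 kN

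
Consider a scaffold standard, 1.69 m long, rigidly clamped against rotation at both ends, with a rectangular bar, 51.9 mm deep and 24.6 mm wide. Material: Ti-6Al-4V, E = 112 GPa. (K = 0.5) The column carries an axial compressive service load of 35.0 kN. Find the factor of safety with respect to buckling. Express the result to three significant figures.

Buckling occurs about the weak axis: I_min = h·b³/12 with b = 24.6 mm (the shorter side).
I_min = 51.9×24.6³/12 = 6.439×10^4 mm⁴
I = 6.439×10^4 mm⁴ = 6.439×10^-8 m⁴
Effective length L_e = K·L = 0.5 × 1.69 = 0.8450 m
P_cr = π²EI / L_e² = π² × 112×10⁹ × 6.439×10^-8 / 0.8450² = 9.968×10^4 N
Factor of safety n = P_cr / P = 99.677 / 35.0 = 2.85

n ≈ 2.85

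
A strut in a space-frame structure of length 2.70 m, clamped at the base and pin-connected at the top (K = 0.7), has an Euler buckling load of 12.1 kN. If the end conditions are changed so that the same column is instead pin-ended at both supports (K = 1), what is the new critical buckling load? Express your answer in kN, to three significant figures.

P_cr ∝ 1/K², so P_cr,new = P_cr,old × (K_old/K_new)² = 12.1 × (0.7/1)²
= 12.1 × 0.4900 = 5.93 kN

P_cr ≈ 5.93 kN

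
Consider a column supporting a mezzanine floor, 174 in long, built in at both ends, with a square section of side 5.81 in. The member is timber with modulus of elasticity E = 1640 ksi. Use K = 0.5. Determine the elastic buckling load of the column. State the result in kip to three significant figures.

I = a⁴/12 = 5.81⁴/12 = 94.96 in⁴
Effective length L_e = K·L = 0.5 × 174 = 87.00 in
P_cr = π²EI / L_e² = π² × 1640×10³ × 94.96 / 87.00² = 2.031×10^5 lb

P_cr ≈ 203 kip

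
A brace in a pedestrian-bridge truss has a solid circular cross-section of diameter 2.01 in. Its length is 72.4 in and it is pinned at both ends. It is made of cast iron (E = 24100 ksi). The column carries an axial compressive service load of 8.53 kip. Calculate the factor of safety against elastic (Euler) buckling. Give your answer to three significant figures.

n ≈ 4.26

I = πd⁴/64 = π×2.01⁴/64 = 0.8012 in⁴
Effective length L_e = K·L = 1 × 72.4 = 72.40 in
P_cr = π²EI / L_e² = π² × 24100×10³ × 0.8012 / 72.40² = 3.636×10^4 lb
Factor of safety n = P_cr / P = 36.357 / 8.53 = 4.26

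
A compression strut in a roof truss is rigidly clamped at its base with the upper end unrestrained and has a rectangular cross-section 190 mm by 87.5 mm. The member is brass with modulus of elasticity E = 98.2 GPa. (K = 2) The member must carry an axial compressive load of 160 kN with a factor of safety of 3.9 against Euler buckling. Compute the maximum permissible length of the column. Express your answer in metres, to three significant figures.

L_max ≈ 2.03 m

Buckling occurs about the weak axis: I_min = h·b³/12 with b = 87.5 mm (the shorter side).
I_min = 190×87.5³/12 = 1.061×10^7 mm⁴
I = 1.061×10^-5 m⁴
Required critical load P_cr = n·P = 3.9 × 160 = 624.0 kN = 6.240×10^5 N
From P_cr = π²EI/(K·L)²:  L = (1/K)·√(π²EI/P_cr) = (1/2)·√(π²×9.82×10^10×1.061×10^-5/6.240×10^5)
L = 2.03 m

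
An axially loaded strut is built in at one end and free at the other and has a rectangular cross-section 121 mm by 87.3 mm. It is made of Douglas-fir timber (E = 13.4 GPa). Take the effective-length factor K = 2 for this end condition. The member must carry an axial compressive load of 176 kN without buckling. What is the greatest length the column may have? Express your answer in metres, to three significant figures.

L_max ≈ 1.12 m

Buckling occurs about the weak axis: I_min = h·b³/12 with b = 87.3 mm (the shorter side).
I_min = 121×87.3³/12 = 6.709×10^6 mm⁴
I = 6.709×10^-6 m⁴
At the buckling limit P_cr = P = 1.760×10^5 N
From P_cr = π²EI/(K·L)²:  L = (1/K)·√(π²EI/P_cr) = (1/2)·√(π²×1.34×10^10×6.709×10^-6/1.760×10^5)
L = 1.12 m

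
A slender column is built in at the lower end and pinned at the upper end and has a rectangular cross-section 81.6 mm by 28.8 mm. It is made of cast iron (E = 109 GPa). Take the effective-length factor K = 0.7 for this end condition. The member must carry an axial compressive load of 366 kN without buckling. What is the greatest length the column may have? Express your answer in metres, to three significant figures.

Buckling occurs about the weak axis: I_min = h·b³/12 with b = 28.8 mm (the shorter side).
I_min = 81.6×28.8³/12 = 1.624×10^5 mm⁴
I = 1.624×10^-7 m⁴
At the buckling limit P_cr = P = 3.660×10^5 N
From P_cr = π²EI/(K·L)²:  L = (1/K)·√(π²EI/P_cr) = (1/0.7)·√(π²×1.09×10^11×1.624×10^-7/3.660×10^5)
L = 0.987 m

L_max ≈ 0.987 m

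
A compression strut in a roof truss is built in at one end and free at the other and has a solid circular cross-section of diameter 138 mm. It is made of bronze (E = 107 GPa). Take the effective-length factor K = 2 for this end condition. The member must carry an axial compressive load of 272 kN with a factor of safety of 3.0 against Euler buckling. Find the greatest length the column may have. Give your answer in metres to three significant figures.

I = πd⁴/64 = π×138⁴/64 = 1.780×10^7 mm⁴
I = 1.780×10^-5 m⁴
Required critical load P_cr = n·P = 3.0 × 272 = 816.0 kN = 8.160×10^5 N
From P_cr = π²EI/(K·L)²:  L = (1/K)·√(π²EI/P_cr) = (1/2)·√(π²×1.07×10^11×1.780×10^-5/8.160×10^5)
L = 2.40 m

L_max ≈ 2.40 m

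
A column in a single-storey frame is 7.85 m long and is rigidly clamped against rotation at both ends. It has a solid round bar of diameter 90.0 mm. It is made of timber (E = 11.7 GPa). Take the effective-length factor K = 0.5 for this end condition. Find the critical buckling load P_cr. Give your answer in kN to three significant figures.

I = πd⁴/64 = π×90.0⁴/64 = 3.221×10^6 mm⁴
I = 3.221×10^6 mm⁴ = 3.221×10^-6 m⁴
Effective length L_e = K·L = 0.5 × 7.85 = 3.925 m
P_cr = π²EI / L_e² = π² × 11.7×10⁹ × 3.221×10^-6 / 3.925² = 2.414×10^4 N

P_cr ≈ 24.1 kN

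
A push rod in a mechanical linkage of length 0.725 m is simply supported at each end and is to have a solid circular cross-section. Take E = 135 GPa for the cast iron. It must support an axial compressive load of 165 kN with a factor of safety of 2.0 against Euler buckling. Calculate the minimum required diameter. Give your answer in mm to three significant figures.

Required P_cr = n·P = 2.0 × 165 = 330.0 kN
L_e = K·L = 1 × 0.725 = 0.7250 m
Required I = P_cr·L_e²/(π²E) = 3.300×10^5 × 0.7250² / (π² × 1.35×10^11) = 1.302×10^-7 m⁴
I_req = 1.302×10^5 mm⁴
Solid circle: I = πd⁴/64  ⇒  d = (64I/π)^(1/4) = (64×1.302×10^5/π)^(1/4) = 40.4 mm

d ≈ 40.4 mm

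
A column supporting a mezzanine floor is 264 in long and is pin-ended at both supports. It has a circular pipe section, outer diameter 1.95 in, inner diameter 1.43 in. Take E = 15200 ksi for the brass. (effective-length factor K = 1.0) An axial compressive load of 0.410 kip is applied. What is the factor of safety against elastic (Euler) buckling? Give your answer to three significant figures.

n ≈ 2.65

d_o = 1.95 in, d_i = 1.43 in
I = π(d_o⁴ − d_i⁴)/64 = π(1.95⁴ − 1.430⁴)/64 = 0.5045 in⁴
Effective length L_e = K·L = 1 × 264 = 264.0 in
P_cr = π²EI / L_e² = π² × 15200×10³ × 0.5045 / 264.0² = 1.086×10^3 lb
Factor of safety n = P_cr / P = 1.0859 / 0.410 = 2.65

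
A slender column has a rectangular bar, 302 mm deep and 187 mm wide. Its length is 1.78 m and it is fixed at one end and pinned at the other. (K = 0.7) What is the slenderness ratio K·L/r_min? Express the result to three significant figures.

λ ≈ 23.1

Buckling occurs about the weak axis: I_min = h·b³/12 with b = 187 mm (the shorter side).
I_min = 302×187³/12 = 1.646×10^8 mm⁴
A = 5.647×10^4 mm²;  r_min = √(I/A) = √(1.646×10^8/5.647×10^4) = 53.98 mm
L_e = K·L = 0.7 × 1.78 m = 1.246 m = 1246.0 mm
λ = L_e / r_min = 1246.0 / 53.98 = 23.1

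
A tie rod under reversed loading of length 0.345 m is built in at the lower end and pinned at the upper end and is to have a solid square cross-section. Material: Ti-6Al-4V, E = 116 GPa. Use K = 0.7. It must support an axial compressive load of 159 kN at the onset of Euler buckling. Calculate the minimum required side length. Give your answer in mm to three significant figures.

L_e = K·L = 0.7 × 0.345 = 0.2415 m
Required I = P_cr·L_e²/(π²E) = 1.590×10^5 × 0.2415² / (π² × 1.16×10^11) = 8.100×10^-9 m⁴
I_req = 8.100×10^3 mm⁴
Solid square: I = a⁴/12  ⇒  a = (12I)^(1/4) = (12×8.100×10^3)^(1/4) = 17.7 mm

a ≈ 17.7 mm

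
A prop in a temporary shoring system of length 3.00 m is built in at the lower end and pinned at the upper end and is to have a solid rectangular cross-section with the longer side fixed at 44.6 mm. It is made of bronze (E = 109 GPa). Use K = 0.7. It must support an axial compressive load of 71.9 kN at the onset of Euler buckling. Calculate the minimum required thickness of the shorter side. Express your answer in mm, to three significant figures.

L_e = K·L = 0.7 × 3.00 = 2.100 m
Required I = P_cr·L_e²/(π²E) = 7.190×10^4 × 2.100² / (π² × 1.09×10^11) = 2.947×10^-7 m⁴
I_req = 2.947×10^5 mm⁴
Rectangle, weak axis: I_min = h·b³/12 with h = 44.6 mm fixed  ⇒  b = (12I/h)^(1/3) = 43.0 mm

b ≈ 43.0 mm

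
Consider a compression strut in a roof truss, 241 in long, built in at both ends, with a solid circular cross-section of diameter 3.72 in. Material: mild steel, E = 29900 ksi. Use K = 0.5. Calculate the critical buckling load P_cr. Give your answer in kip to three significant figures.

I = πd⁴/64 = π×3.72⁴/64 = 9.400 in⁴
Effective length L_e = K·L = 0.5 × 241 = 120.5 in
P_cr = π²EI / L_e² = π² × 29900×10³ × 9.400 / 120.5² = 1.910×10^5 lb

P_cr ≈ 191 kip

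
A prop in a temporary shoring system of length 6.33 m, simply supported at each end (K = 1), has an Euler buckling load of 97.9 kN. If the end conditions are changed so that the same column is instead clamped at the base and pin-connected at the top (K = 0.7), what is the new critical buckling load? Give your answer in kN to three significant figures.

P_cr ≈ 200 kN

P_cr ∝ 1/K², so P_cr,new = P_cr,old × (K_old/K_new)² = 97.9 × (1/0.7)²
= 97.9 × 2.041 = 200 kN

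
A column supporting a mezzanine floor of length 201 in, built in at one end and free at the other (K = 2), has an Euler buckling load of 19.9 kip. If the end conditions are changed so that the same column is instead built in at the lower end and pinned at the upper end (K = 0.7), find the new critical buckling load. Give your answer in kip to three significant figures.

P_cr ≈ 162 kip

P_cr ∝ 1/K², so P_cr,new = P_cr,old × (K_old/K_new)² = 19.9 × (2/0.7)²
= 19.9 × 8.163 = 162 kip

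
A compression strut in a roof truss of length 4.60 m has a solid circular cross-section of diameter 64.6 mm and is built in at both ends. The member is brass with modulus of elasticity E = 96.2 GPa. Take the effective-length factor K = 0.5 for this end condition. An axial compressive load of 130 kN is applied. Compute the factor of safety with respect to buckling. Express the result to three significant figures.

n ≈ 1.18

I = πd⁴/64 = π×64.6⁴/64 = 8.549×10^5 mm⁴
I = 8.549×10^5 mm⁴ = 8.549×10^-7 m⁴
Effective length L_e = K·L = 0.5 × 4.60 = 2.300 m
P_cr = π²EI / L_e² = π² × 96.2×10⁹ × 8.549×10^-7 / 2.300² = 1.534×10^5 N
Factor of safety n = P_cr / P = 153.43 / 130 = 1.18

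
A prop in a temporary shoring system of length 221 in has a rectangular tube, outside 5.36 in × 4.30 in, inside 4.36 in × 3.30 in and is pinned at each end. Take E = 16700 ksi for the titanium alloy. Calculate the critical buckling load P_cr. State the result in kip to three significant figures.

P_cr ≈ 75.8 kip

Weak-axis I_min = (h_o·b_o³ − h_i·b_i³)/12 with b_o = 4.30, b_i = 3.300 in (shorter outer/inner sides).
I_min = (5.36×4.30³ − 4.360×3.300³)/12 = 22.46 in⁴
Effective length L_e = K·L = 1 × 221 = 221.0 in
P_cr = π²EI / L_e² = π² × 16700×10³ × 22.46 / 221.0² = 7.578×10^4 lb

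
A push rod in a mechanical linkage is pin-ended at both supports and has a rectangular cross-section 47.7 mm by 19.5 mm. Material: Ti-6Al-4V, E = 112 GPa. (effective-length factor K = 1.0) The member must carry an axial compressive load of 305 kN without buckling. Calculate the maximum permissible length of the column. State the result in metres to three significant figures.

Buckling occurs about the weak axis: I_min = h·b³/12 with b = 19.5 mm (the shorter side).
I_min = 47.7×19.5³/12 = 2.947×10^4 mm⁴
I = 2.947×10^-8 m⁴
At the buckling limit P_cr = P = 3.050×10^5 N
From P_cr = π²EI/(K·L)²:  L = (1/K)·√(π²EI/P_cr) = (1/1)·√(π²×1.12×10^11×2.947×10^-8/3.050×10^5)
L = 0.327 m

L_max ≈ 0.327 m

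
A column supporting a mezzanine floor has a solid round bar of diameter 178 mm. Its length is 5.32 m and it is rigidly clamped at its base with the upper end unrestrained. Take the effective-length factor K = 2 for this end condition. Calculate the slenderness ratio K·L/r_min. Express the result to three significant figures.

For a solid circle r = d/4 = 178/4 = 44.50 mm
L_e = K·L = 2 × 5.32 m = 10.64 m = 10640 mm
λ = L_e / r_min = 10640 / 44.50 = 239

λ ≈ 239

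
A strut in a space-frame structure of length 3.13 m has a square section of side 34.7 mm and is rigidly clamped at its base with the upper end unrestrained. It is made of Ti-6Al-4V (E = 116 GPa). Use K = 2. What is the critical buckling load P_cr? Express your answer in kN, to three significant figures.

P_cr ≈ 3.53 kN

I = a⁴/12 = 34.7⁴/12 = 1.208×10^5 mm⁴
I = 1.208×10^5 mm⁴ = 1.208×10^-7 m⁴
Effective length L_e = K·L = 2 × 3.13 = 6.260 m
P_cr = π²EI / L_e² = π² × 116×10⁹ × 1.208×10^-7 / 6.260² = 3.530×10^3 N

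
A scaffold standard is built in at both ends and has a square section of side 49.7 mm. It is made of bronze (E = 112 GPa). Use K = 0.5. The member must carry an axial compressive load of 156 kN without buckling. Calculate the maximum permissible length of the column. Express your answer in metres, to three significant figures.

I = a⁴/12 = 49.7⁴/12 = 5.084×10^5 mm⁴
I = 5.084×10^-7 m⁴
At the buckling limit P_cr = P = 1.560×10^5 N
From P_cr = π²EI/(K·L)²:  L = (1/K)·√(π²EI/P_cr) = (1/0.5)·√(π²×1.12×10^11×5.084×10^-7/1.560×10^5)
L = 3.80 m

L_max ≈ 3.80 m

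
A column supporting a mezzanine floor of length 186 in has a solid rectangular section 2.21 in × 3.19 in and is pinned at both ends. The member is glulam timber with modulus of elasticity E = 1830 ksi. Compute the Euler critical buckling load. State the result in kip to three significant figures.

Buckling occurs about the weak axis: I_min = h·b³/12 with b = 2.21 in (the shorter side).
I_min = 3.19×2.21³/12 = 2.869 in⁴
Effective length L_e = K·L = 1 × 186 = 186.0 in
P_cr = π²EI / L_e² = π² × 1830×10³ × 2.869 / 186.0² = 1.498×10^3 lb

P_cr ≈ 1.50 kip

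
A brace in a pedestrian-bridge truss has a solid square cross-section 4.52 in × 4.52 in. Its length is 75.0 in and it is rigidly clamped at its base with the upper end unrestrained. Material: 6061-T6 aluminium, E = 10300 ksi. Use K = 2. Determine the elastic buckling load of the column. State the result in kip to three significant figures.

P_cr ≈ 157 kip

I = a⁴/12 = 4.52⁴/12 = 34.78 in⁴
Effective length L_e = K·L = 2 × 75.0 = 150.0 in
P_cr = π²EI / L_e² = π² × 10300×10³ × 34.78 / 150.0² = 1.572×10^5 lb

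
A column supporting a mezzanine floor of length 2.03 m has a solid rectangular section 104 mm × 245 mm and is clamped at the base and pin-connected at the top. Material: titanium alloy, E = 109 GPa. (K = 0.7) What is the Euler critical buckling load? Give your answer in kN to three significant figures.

Buckling occurs about the weak axis: I_min = h·b³/12 with b = 104 mm (the shorter side).
I_min = 245×104³/12 = 2.297×10^7 mm⁴
I = 2.297×10^7 mm⁴ = 2.297×10^-5 m⁴
Effective length L_e = K·L = 0.7 × 2.03 = 1.421 m
P_cr = π²EI / L_e² = π² × 109×10⁹ × 2.297×10^-5 / 1.421² = 1.224×10^7 N

P_cr ≈ 12200 kN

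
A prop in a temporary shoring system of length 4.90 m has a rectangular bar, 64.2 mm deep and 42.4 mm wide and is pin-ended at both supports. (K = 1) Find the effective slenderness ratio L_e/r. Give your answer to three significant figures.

For a rectangle r_min = b/√12 = 42.4/√12 = 12.24 mm
L_e = K·L = 1 × 4.90 m = 4.900 m = 4900.0 mm
λ = L_e / r_min = 4900.0 / 12.24 = 400

λ ≈ 400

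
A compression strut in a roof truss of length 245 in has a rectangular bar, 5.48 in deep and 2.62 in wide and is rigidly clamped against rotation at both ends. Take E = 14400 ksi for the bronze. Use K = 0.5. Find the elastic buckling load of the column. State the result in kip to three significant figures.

Buckling occurs about the weak axis: I_min = h·b³/12 with b = 2.62 in (the shorter side).
I_min = 5.48×2.62³/12 = 8.213 in⁴
Effective length L_e = K·L = 0.5 × 245 = 122.5 in
P_cr = π²EI / L_e² = π² × 14400×10³ × 8.213 / 122.5² = 7.778×10^4 lb

P_cr ≈ 77.8 kip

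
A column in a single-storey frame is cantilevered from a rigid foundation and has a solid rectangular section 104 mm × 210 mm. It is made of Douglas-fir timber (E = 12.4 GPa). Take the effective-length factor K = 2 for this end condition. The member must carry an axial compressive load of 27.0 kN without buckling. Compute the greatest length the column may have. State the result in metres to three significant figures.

Buckling occurs about the weak axis: I_min = h·b³/12 with b = 104 mm (the shorter side).
I_min = 210×104³/12 = 1.969×10^7 mm⁴
I = 1.969×10^-5 m⁴
At the buckling limit P_cr = P = 2.700×10^4 N
From P_cr = π²EI/(K·L)²:  L = (1/K)·√(π²EI/P_cr) = (1/2)·√(π²×1.24×10^10×1.969×10^-5/2.700×10^4)
L = 4.72 m

L_max ≈ 4.72 m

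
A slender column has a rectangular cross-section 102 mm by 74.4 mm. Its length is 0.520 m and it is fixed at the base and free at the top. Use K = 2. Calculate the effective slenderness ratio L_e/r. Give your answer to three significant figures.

λ ≈ 48.4

For a rectangle r_min = b/√12 = 74.4/√12 = 21.48 mm
L_e = K·L = 2 × 0.520 m = 1.040 m = 1040.0 mm
λ = L_e / r_min = 1040.0 / 21.48 = 48.4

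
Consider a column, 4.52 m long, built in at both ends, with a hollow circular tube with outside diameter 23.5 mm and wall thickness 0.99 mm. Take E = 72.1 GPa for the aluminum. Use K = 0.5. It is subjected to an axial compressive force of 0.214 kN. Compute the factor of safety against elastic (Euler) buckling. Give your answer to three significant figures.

n ≈ 2.89

Inner diameter d_i = 23.5 − 2×0.99 = 21.52 mm
I = π(d_o⁴ − d_i⁴)/64 = π(23.5⁴ − 21.52⁴)/64 = 4.443×10^3 mm⁴
I = 4.443×10^3 mm⁴ = 4.443×10^-9 m⁴
Effective length L_e = K·L = 0.5 × 4.52 = 2.260 m
P_cr = π²EI / L_e² = π² × 72.1×10⁹ × 4.443×10^-9 / 2.260² = 619.0 N
Factor of safety n = P_cr / P = 0.61898 / 0.214 = 2.89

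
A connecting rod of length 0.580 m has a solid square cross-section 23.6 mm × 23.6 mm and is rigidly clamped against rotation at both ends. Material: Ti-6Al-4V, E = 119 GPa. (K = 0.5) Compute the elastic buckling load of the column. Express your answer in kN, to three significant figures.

I = a⁴/12 = 23.6⁴/12 = 2.585×10^4 mm⁴
I = 2.585×10^4 mm⁴ = 2.585×10^-8 m⁴
Effective length L_e = K·L = 0.5 × 0.580 = 0.2900 m
P_cr = π²EI / L_e² = π² × 119×10⁹ × 2.585×10^-8 / 0.2900² = 3.610×10^5 N

P_cr ≈ 361 kN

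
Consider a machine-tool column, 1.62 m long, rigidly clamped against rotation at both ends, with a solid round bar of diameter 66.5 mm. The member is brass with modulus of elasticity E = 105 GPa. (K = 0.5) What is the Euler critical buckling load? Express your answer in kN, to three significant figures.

I = πd⁴/64 = π×66.5⁴/64 = 9.600×10^5 mm⁴
I = 9.600×10^5 mm⁴ = 9.600×10^-7 m⁴
Effective length L_e = K·L = 0.5 × 1.62 = 0.8100 m
P_cr = π²EI / L_e² = π² × 105×10⁹ × 9.600×10^-7 / 0.8100² = 1.516×10^6 N

P_cr ≈ 1520 kN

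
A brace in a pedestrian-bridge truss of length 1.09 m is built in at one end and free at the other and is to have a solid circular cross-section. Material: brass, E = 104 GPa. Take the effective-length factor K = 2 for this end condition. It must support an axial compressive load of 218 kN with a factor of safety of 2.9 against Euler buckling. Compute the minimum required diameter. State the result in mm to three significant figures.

Required P_cr = n·P = 2.9 × 218 = 632.2 kN
L_e = K·L = 2 × 1.09 = 2.180 m
Required I = P_cr·L_e²/(π²E) = 6.322×10^5 × 2.180² / (π² × 1.04×10^11) = 2.927×10^-6 m⁴
I_req = 2.927×10^6 mm⁴
Solid circle: I = πd⁴/64  ⇒  d = (64I/π)^(1/4) = (64×2.927×10^6/π)^(1/4) = 87.9 mm

d ≈ 87.9 mm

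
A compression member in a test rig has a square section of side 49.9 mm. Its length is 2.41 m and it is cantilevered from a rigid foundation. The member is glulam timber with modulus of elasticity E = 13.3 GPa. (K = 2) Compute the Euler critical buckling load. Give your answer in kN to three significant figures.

P_cr ≈ 2.92 kN

I = a⁴/12 = 49.9⁴/12 = 5.167×10^5 mm⁴
I = 5.167×10^5 mm⁴ = 5.167×10^-7 m⁴
Effective length L_e = K·L = 2 × 2.41 = 4.820 m
P_cr = π²EI / L_e² = π² × 13.3×10⁹ × 5.167×10^-7 / 4.820² = 2.919×10^3 N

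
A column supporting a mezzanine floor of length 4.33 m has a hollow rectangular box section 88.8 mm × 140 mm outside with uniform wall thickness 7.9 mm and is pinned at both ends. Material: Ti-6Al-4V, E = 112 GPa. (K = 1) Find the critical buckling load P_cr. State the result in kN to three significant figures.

Inner dimensions: h_i = 140 − 2×7.9 = 124.2 mm, b_i = 88.8 − 2×7.9 = 73.00 mm
Weak-axis I_min = (h_o·b_o³ − h_i·b_i³)/12 with b_o = 88.8, b_i = 73.00 mm (shorter outer/inner sides).
I_min = (140×88.8³ − 124.2×73.00³)/12 = 4.143×10^6 mm⁴
I = 4.143×10^6 mm⁴ = 4.143×10^-6 m⁴
Effective length L_e = K·L = 1 × 4.33 = 4.330 m
P_cr = π²EI / L_e² = π² × 112×10⁹ × 4.143×10^-6 / 4.330² = 2.443×10^5 N

P_cr ≈ 244 kN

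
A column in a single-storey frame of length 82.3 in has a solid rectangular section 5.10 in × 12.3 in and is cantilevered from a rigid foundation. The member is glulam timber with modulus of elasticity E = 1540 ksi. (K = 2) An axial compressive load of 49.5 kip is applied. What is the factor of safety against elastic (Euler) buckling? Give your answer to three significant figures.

Buckling occurs about the weak axis: I_min = h·b³/12 with b = 5.10 in (the shorter side).
I_min = 12.3×5.10³/12 = 136.0 in⁴
Effective length L_e = K·L = 2 × 82.3 = 164.6 in
P_cr = π²EI / L_e² = π² × 1540×10³ × 136.0 / 164.6² = 7.628×10^4 lb
Factor of safety n = P_cr / P = 76.277 / 49.5 = 1.54

n ≈ 1.54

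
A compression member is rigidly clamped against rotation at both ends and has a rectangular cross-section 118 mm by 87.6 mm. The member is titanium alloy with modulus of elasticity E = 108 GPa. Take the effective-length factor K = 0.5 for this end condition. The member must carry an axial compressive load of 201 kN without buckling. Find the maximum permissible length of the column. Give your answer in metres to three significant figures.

Buckling occurs about the weak axis: I_min = h·b³/12 with b = 87.6 mm (the shorter side).
I_min = 118×87.6³/12 = 6.610×10^6 mm⁴
I = 6.610×10^-6 m⁴
At the buckling limit P_cr = P = 2.010×10^5 N
From P_cr = π²EI/(K·L)²:  L = (1/K)·√(π²EI/P_cr) = (1/0.5)·√(π²×1.08×10^11×6.610×10^-6/2.010×10^5)
L = 11.8 m

L_max ≈ 11.8 m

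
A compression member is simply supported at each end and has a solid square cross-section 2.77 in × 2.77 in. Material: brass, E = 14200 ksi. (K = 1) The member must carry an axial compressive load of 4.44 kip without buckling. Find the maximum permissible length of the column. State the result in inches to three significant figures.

I = a⁴/12 = 2.77⁴/12 = 4.906 in⁴
At the buckling limit P_cr = P = 4.440×10^3 lb
From P_cr = π²EI/(K·L)²:  L = (1/K)·√(π²EI/P_cr) = (1/1)·√(π²×1.42×10^7×4.906/4.440×10^3)
L = 394 in

L_max ≈ 394 in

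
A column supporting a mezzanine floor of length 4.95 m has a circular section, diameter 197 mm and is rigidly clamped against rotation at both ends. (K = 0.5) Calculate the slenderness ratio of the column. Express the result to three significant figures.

λ ≈ 50.3

I = πd⁴/64 = π×197⁴/64 = 7.393×10^7 mm⁴
A = 3.048×10^4 mm²;  r_min = √(I/A) = √(7.393×10^7/3.048×10^4) = 49.25 mm
L_e = K·L = 0.5 × 4.95 m = 2.475 m = 2475.0 mm
λ = L_e / r_min = 2475.0 / 49.25 = 50.3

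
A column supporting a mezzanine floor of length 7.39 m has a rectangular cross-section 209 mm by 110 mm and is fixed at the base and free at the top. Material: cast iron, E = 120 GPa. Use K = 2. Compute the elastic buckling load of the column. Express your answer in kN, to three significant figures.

Buckling occurs about the weak axis: I_min = h·b³/12 with b = 110 mm (the shorter side).
I_min = 209×110³/12 = 2.318×10^7 mm⁴
I = 2.318×10^7 mm⁴ = 2.318×10^-5 m⁴
Effective length L_e = K·L = 2 × 7.39 = 14.78 m
P_cr = π²EI / L_e² = π² × 120×10⁹ × 2.318×10^-5 / 14.78² = 1.257×10^5 N

P_cr ≈ 126 kN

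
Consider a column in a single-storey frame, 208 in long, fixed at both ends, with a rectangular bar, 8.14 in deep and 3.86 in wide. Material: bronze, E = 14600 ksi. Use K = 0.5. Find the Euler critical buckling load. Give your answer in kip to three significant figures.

P_cr ≈ 520 kip

Buckling occurs about the weak axis: I_min = h·b³/12 with b = 3.86 in (the shorter side).
I_min = 8.14×3.86³/12 = 39.01 in⁴
Effective length L_e = K·L = 0.5 × 208 = 104.0 in
P_cr = π²EI / L_e² = π² × 14600×10³ × 39.01 / 104.0² = 5.197×10^5 lb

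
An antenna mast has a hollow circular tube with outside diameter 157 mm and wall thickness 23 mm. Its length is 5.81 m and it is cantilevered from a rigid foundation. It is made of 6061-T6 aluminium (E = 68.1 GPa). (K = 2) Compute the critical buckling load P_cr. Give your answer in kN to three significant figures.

Inner diameter d_i = 157 − 2×23 = 111.0 mm
I = π(d_o⁴ − d_i⁴)/64 = π(157⁴ − 111.0⁴)/64 = 2.237×10^7 mm⁴
I = 2.237×10^7 mm⁴ = 2.237×10^-5 m⁴
Effective length L_e = K·L = 2 × 5.81 = 11.62 m
P_cr = π²EI / L_e² = π² × 68.1×10⁹ × 2.237×10^-5 / 11.62² = 1.114×10^5 N

P_cr ≈ 111 kN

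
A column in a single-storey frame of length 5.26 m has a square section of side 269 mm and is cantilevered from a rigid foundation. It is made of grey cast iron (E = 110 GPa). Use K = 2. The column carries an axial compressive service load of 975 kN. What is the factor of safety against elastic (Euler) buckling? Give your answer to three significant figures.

n ≈ 4.39

I = a⁴/12 = 269⁴/12 = 4.363×10^8 mm⁴
I = 4.363×10^8 mm⁴ = 4.363×10^-4 m⁴
Effective length L_e = K·L = 2 × 5.26 = 10.52 m
P_cr = π²EI / L_e² = π² × 110×10⁹ × 4.363×10^-4 / 10.52² = 4.280×10^6 N
Factor of safety n = P_cr / P = 4280.4 / 975 = 4.39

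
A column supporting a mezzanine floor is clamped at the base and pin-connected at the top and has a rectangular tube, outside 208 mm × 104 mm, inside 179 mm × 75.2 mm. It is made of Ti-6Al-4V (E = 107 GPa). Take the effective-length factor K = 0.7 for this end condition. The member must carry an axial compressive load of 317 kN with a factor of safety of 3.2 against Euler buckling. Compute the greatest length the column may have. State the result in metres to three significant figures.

Weak-axis I_min = (h_o·b_o³ − h_i·b_i³)/12 with b_o = 104, b_i = 75.20 mm (shorter outer/inner sides).
I_min = (208×104³ − 179.0×75.20³)/12 = 1.315×10^7 mm⁴
I = 1.315×10^-5 m⁴
Required critical load P_cr = n·P = 3.2 × 317 = 1014 kN = 1.014×10^6 N
From P_cr = π²EI/(K·L)²:  L = (1/K)·√(π²EI/P_cr) = (1/0.7)·√(π²×1.07×10^11×1.315×10^-5/1.014×10^6)
L = 5.29 m

L_max ≈ 5.29 m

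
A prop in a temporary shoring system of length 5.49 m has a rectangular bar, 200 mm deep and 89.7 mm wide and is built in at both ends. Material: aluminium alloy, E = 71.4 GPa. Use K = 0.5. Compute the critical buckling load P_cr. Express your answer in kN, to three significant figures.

Buckling occurs about the weak axis: I_min = h·b³/12 with b = 89.7 mm (the shorter side).
I_min = 200×89.7³/12 = 1.203×10^7 mm⁴
I = 1.203×10^7 mm⁴ = 1.203×10^-5 m⁴
Effective length L_e = K·L = 0.5 × 5.49 = 2.745 m
P_cr = π²EI / L_e² = π² × 71.4×10⁹ × 1.203×10^-5 / 2.745² = 1.125×10^6 N

P_cr ≈ 1120 kN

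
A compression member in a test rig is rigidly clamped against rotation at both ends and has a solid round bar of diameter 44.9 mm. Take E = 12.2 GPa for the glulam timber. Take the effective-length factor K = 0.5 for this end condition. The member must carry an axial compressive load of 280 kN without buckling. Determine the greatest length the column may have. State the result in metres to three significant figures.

L_max ≈ 0.586 m

I = πd⁴/64 = π×44.9⁴/64 = 1.995×10^5 mm⁴
I = 1.995×10^-7 m⁴
At the buckling limit P_cr = P = 2.800×10^5 N
From P_cr = π²EI/(K·L)²:  L = (1/K)·√(π²EI/P_cr) = (1/0.5)·√(π²×1.22×10^10×1.995×10^-7/2.800×10^5)
L = 0.586 m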